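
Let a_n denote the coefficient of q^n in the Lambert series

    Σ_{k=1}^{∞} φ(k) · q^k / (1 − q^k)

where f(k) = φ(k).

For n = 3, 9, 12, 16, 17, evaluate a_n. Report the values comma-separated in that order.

[q^3] φ(3)=2,φ(1)=1 ⇒ 3
n=9: 9·1 3·3 1·9  φ→[6+2+1]=9
[q^12] φ(1)=1,φ(2)=1,φ(3)=2,φ(4)=2,φ(6)=2,φ(12)=4 ⇒ 12
n=16: 1·16 2·8 4·4 8·2 16·1  φ→[1+1+2+4+8]=16
d|17:{17,1}  Σφ=16+1=17

3, 9, 12, 16, 17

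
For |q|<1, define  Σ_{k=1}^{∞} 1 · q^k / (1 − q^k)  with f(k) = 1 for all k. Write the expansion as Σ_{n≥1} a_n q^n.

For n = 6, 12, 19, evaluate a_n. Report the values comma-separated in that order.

4, 6, 2

[q^6] f(6)=1,f(3)=1,f(2)=1,f(1)=1 ⇒ 4
d|12:{12,6,4,3,2,1}  Σf=1+1+1+1+1+1=6
q^19  k|19↦f(k): 1:1 19:1  a_19=2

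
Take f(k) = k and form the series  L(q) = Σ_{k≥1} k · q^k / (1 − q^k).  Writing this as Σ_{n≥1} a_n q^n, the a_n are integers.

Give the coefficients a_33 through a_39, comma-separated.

n=33: 1·33 3·11 11·3 33·1  f→[1+3+11+33]=48
[q^34] f(34)=34,f(17)=17,f(2)=2,f(1)=1 ⇒ 54
[q^35] f(35)=35,f(7)=7,f(5)=5,f(1)=1 ⇒ 48
d|36:{36,18,12,9,6,4,3,2,1}  Σf=36+18+12+9+6+4+3+2+1=91
d|37:{37,1}  Σf=37+1=38
[q^38] f(1)=1,f(2)=2,f(19)=19,f(38)=38 ⇒ 60
q^39  k|39↦f(k): 1:1 3:3 13:13 39:39  a_39=56

48, 54, 48, 91, 38, 60, 56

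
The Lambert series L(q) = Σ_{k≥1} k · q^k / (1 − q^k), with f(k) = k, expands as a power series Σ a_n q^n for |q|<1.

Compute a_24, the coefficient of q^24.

a_24 = 60

q^24  k|24↦f(k): 24:24 12:12 8:8 6:6 4:4 3:3 2:2 1:1  a_24=60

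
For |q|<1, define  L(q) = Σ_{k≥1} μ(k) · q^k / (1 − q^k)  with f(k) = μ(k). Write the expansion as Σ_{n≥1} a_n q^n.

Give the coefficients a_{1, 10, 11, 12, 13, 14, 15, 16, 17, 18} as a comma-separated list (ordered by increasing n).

1, 0, 0, 0, 0, 0, 0, 0, 0, 0

[q^1] μ(1)=1 ⇒ 1
n=10: 1·10 2·5 5·2 10·1  μ→[1+(-1)+(-1)+1]=0
q^11  k|11↦μ(k): 1:1 11:-1  a_11=0
n=12: 12·1 6·2 4·3 3·4 2·6 1·12  μ→[0+1+0+(-1)+(-1)+1]=0
q^13  k|13↦μ(k): 1:1 13:-1  a_13=0
[q^14] μ(14)=1,μ(7)=-1,μ(2)=-1,μ(1)=1 ⇒ 0
q^15  k|15↦μ(k): 15:1 5:-1 3:-1 1:1  a_15=0
n=16: 16·1 8·2 4·4 2·8 1·16  μ→[0+0+0+(-1)+1]=0
n=17: 17·1 1·17  μ→[(-1)+1]=0
[q^18] μ(1)=1,μ(2)=-1,μ(3)=-1,μ(6)=1,μ(9)=0,μ(18)=0 ⇒ 0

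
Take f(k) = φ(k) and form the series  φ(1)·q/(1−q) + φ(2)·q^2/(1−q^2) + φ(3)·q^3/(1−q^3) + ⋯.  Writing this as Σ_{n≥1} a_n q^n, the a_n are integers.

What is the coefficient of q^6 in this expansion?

n=6: 1·6 2·3 3·2 6·1  φ→[1+1+2+2]=6

a_6 = 6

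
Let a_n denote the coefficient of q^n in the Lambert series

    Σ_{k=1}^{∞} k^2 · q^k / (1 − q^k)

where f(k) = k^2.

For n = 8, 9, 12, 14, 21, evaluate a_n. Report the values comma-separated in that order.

n=8: 8·1 4·2 2·4 1·8  f→[64+16+4+1]=85
d|9:{1,3,9}  Σf=1+9+81=91
q^12  k|12↦f(k): 1:1 2:4 3:9 4:16 6:36 12:144  a_12=210
n=14: 14·1 7·2 2·7 1·14  f→[196+49+4+1]=250
[q^21] f(21)=441,f(7)=49,f(3)=9,f(1)=1 ⇒ 500

85, 91, 210, 250, 500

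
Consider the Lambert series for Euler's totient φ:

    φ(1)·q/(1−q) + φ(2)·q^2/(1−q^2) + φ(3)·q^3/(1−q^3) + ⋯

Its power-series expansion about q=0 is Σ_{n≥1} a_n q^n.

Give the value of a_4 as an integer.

q^4  k|4↦φ(k): 1:1 2:1 4:2  a_4=4

a_4 = 4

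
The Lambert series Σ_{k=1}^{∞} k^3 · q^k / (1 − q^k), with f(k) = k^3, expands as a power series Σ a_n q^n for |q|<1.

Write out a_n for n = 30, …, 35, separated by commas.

q^30  k|30↦f(k): 1:1 2:8 3:27 5:125 6:216 10:1000 15:3375 30:27000  a_30=31752
q^31  k|31↦f(k): 1:1 31:29791  a_31=29792
n=32: 1·32 2·16 4·8 8·4 16·2 32·1  f→[1+8+64+512+4096+32768]=37449
n=33: 33·1 11·3 3·11 1·33  f→[35937+1331+27+1]=37296
n=34: 1·34 2·17 17·2 34·1  f→[1+8+4913+39304]=44226
d|35:{35,7,5,1}  Σf=42875+343+125+1=43344

31752, 29792, 37449, 37296, 44226, 43344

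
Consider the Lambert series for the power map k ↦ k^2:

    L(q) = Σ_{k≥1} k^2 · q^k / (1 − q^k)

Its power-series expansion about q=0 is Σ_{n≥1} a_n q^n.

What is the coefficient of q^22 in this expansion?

q^22  k|22↦f(k): 1:1 2:4 11:121 22:484  a_22=610

a_22 = 610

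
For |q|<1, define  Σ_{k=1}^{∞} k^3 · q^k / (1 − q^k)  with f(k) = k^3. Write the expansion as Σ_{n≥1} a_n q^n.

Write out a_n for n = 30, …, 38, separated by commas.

31752, 29792, 37449, 37296, 44226, 43344, 55261, 50654, 61740

[q^30] f(30)=27000,f(15)=3375,f(10)=1000,f(6)=216,f(5)=125,f(3)=27,f(2)=8,f(1)=1 ⇒ 31752
[q^31] f(1)=1,f(31)=29791 ⇒ 29792
[q^32] f(1)=1,f(2)=8,f(4)=64,f(8)=512,f(16)=4096,f(32)=32768 ⇒ 37449
q^33  k|33↦f(k): 33:35937 11:1331 3:27 1:1  a_33=37296
[q^34] f(34)=39304,f(17)=4913,f(2)=8,f(1)=1 ⇒ 44226
[q^35] f(1)=1,f(5)=125,f(7)=343,f(35)=42875 ⇒ 43344
q^36  k|36↦f(k): 36:46656 18:5832 12:1728 9:729 6:216 4:64 3:27 2:8 1:1  a_36=55261
q^37  k|37↦f(k): 1:1 37:50653  a_37=50654
d|38:{1,2,19,38}  Σf=1+8+6859+54872=61740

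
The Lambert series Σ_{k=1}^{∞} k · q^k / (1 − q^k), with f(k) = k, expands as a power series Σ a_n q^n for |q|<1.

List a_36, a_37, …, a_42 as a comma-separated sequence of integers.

[q^36] f(1)=1,f(2)=2,f(3)=3,f(4)=4,f(6)=6,f(9)=9,f(12)=12,f(18)=18,f(36)=36 ⇒ 91
[q^37] f(37)=37,f(1)=1 ⇒ 38
n=38: 38·1 19·2 2·19 1·38  f→[38+19+2+1]=60
[q^39] f(39)=39,f(13)=13,f(3)=3,f(1)=1 ⇒ 56
d|40:{1,2,4,5,8,10,20,40}  Σf=1+2+4+5+8+10+20+40=90
[q^41] f(1)=1,f(41)=41 ⇒ 42
n=42: 1·42 2·21 3·14 6·7 7·6 14·3 21·2 42·1  f→[1+2+3+6+7+14+21+42]=96

91, 38, 60, 56, 90, 42, 96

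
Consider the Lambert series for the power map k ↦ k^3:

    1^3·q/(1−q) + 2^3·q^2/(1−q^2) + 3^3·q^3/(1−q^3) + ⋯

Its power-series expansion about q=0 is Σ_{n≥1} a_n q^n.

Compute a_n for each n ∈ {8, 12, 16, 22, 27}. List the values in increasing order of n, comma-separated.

585, 2044, 4681, 11988, 20440

d|8:{8,4,2,1}  Σf=512+64+8+1=585
n=12: 12·1 6·2 4·3 3·4 2·6 1·12  f→[1728+216+64+27+8+1]=2044
[q^16] f(1)=1,f(2)=8,f(4)=64,f(8)=512,f(16)=4096 ⇒ 4681
q^22  k|22↦f(k): 22:10648 11:1331 2:8 1:1  a_22=11988
q^27  k|27↦f(k): 1:1 3:27 9:729 27:19683  a_27=20440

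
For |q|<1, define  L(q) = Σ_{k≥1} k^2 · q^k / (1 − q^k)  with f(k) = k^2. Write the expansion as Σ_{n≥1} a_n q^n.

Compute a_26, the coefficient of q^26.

a_26 = 850

[q^26] f(1)=1,f(2)=4,f(13)=169,f(26)=676 ⇒ 850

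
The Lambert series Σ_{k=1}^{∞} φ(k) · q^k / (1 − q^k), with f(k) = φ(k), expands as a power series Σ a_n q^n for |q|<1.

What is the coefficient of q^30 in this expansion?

d|30:{30,15,10,6,5,3,2,1}  Σφ=8+8+4+2+4+2+1+1=30

a_30 = 30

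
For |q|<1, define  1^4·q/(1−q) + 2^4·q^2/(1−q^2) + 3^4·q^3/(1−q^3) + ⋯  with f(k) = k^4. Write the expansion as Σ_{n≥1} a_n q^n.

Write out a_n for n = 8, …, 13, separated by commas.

4369, 6643, 10642, 14642, 22386, 28562

q^8  k|8↦f(k): 8:4096 4:256 2:16 1:1  a_8=4369
n=9: 9·1 3·3 1·9  f→[6561+81+1]=6643
d|10:{10,5,2,1}  Σf=10000+625+16+1=10642
n=11: 11·1 1·11  f→[14641+1]=14642
[q^12] f(1)=1,f(2)=16,f(3)=81,f(4)=256,f(6)=1296,f(12)=20736 ⇒ 22386
[q^13] f(13)=28561,f(1)=1 ⇒ 28562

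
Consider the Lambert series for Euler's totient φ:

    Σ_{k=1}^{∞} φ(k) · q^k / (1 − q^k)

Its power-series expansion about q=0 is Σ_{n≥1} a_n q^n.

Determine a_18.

d|18:{18,9,6,3,2,1}  Σφ=6+6+2+2+1+1=18

a_18 = 18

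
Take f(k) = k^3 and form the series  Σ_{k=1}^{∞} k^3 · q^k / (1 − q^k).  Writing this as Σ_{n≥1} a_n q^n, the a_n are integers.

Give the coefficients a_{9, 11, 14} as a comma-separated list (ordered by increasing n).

757, 1332, 3096

n=9: 1·9 3·3 9·1  f→[1+27+729]=757
q^11  k|11↦f(k): 11:1331 1:1  a_11=1332
n=14: 1·14 2·7 7·2 14·1  f→[1+8+343+2744]=3096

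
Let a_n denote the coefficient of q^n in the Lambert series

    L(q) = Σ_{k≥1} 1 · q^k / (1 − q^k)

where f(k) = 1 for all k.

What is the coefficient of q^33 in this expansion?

d|33:{1,3,11,33}  Σf=1+1+1+1=4

a_33 = 4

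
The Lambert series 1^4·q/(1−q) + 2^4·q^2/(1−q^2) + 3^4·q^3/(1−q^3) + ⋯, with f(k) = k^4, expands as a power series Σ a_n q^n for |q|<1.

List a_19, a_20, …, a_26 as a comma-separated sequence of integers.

130322, 170898, 196964, 248914, 279842, 358258, 391251, 485554

q^19  k|19↦f(k): 19:130321 1:1  a_19=130322
[q^20] f(20)=160000,f(10)=10000,f(5)=625,f(4)=256,f(2)=16,f(1)=1 ⇒ 170898
[q^21] f(21)=194481,f(7)=2401,f(3)=81,f(1)=1 ⇒ 196964
d|22:{1,2,11,22}  Σf=1+16+14641+234256=248914
q^23  k|23↦f(k): 1:1 23:279841  a_23=279842
d|24:{1,2,3,4,6,8,12,24}  Σf=1+16+81+256+1296+4096+20736+331776=358258
q^25  k|25↦f(k): 25:390625 5:625 1:1  a_25=391251
q^26  k|26↦f(k): 26:456976 13:28561 2:16 1:1  a_26=485554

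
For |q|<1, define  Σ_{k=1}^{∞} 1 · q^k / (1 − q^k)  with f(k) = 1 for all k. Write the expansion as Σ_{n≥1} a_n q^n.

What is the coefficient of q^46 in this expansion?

a_46 = 4

[q^46] f(1)=1,f(2)=1,f(23)=1,f(46)=1 ⇒ 4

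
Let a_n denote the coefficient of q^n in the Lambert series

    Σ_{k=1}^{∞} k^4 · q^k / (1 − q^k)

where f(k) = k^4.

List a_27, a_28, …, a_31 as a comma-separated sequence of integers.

n=27: 27·1 9·3 3·9 1·27  f→[531441+6561+81+1]=538084
n=28: 28·1 14·2 7·4 4·7 2·14 1·28  f→[614656+38416+2401+256+16+1]=655746
n=29: 1·29 29·1  f→[1+707281]=707282
d|30:{30,15,10,6,5,3,2,1}  Σf=810000+50625+10000+1296+625+81+16+1=872644
[q^31] f(1)=1,f(31)=923521 ⇒ 923522

538084, 655746, 707282, 872644, 923522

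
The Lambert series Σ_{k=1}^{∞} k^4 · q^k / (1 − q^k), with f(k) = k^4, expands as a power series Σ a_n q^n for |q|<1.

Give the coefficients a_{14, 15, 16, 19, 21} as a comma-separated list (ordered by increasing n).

40834, 51332, 69905, 130322, 196964

[q^14] f(1)=1,f(2)=16,f(7)=2401,f(14)=38416 ⇒ 40834
d|15:{15,5,3,1}  Σf=50625+625+81+1=51332
d|16:{16,8,4,2,1}  Σf=65536+4096+256+16+1=69905
q^19  k|19↦f(k): 1:1 19:130321  a_19=130322
d|21:{1,3,7,21}  Σf=1+81+2401+194481=196964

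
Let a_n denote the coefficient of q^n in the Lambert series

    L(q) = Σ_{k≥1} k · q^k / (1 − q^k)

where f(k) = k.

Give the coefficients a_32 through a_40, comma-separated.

63, 48, 54, 48, 91, 38, 60, 56, 90

n=32: 32·1 16·2 8·4 4·8 2·16 1·32  f→[32+16+8+4+2+1]=63
q^33  k|33↦f(k): 33:33 11:11 3:3 1:1  a_33=48
n=34: 1·34 2·17 17·2 34·1  f→[1+2+17+34]=54
[q^35] f(1)=1,f(5)=5,f(7)=7,f(35)=35 ⇒ 48
d|36:{1,2,3,4,6,9,12,18,36}  Σf=1+2+3+4+6+9+12+18+36=91
q^37  k|37↦f(k): 37:37 1:1  a_37=38
q^38  k|38↦f(k): 1:1 2:2 19:19 38:38  a_38=60
d|39:{1,3,13,39}  Σf=1+3+13+39=56
[q^40] f(40)=40,f(20)=20,f(10)=10,f(8)=8,f(5)=5,f(4)=4,f(2)=2,f(1)=1 ⇒ 90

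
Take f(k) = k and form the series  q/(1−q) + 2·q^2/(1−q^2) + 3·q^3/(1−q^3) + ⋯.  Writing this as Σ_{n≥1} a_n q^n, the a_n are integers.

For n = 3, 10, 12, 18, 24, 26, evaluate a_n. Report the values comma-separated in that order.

4, 18, 28, 39, 60, 42

q^3  k|3↦f(k): 1:1 3:3  a_3=4
d|10:{1,2,5,10}  Σf=1+2+5+10=18
q^12  k|12↦f(k): 1:1 2:2 3:3 4:4 6:6 12:12  a_12=28
d|18:{18,9,6,3,2,1}  Σf=18+9+6+3+2+1=39
n=24: 24·1 12·2 8·3 6·4 4·6 3·8 2·12 1·24  f→[24+12+8+6+4+3+2+1]=60
[q^26] f(26)=26,f(13)=13,f(2)=2,f(1)=1 ⇒ 42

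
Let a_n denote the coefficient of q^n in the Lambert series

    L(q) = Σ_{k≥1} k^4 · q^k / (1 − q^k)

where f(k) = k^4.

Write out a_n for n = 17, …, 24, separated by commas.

83522, 112931, 130322, 170898, 196964, 248914, 279842, 358258

d|17:{1,17}  Σf=1+83521=83522
[q^18] f(18)=104976,f(9)=6561,f(6)=1296,f(3)=81,f(2)=16,f(1)=1 ⇒ 112931
n=19: 19·1 1·19  f→[130321+1]=130322
[q^20] f(20)=160000,f(10)=10000,f(5)=625,f(4)=256,f(2)=16,f(1)=1 ⇒ 170898
[q^21] f(21)=194481,f(7)=2401,f(3)=81,f(1)=1 ⇒ 196964
n=22: 1·22 2·11 11·2 22·1  f→[1+16+14641+234256]=248914
d|23:{1,23}  Σf=1+279841=279842
[q^24] f(1)=1,f(2)=16,f(3)=81,f(4)=256,f(6)=1296,f(8)=4096,f(12)=20736,f(24)=331776 ⇒ 358258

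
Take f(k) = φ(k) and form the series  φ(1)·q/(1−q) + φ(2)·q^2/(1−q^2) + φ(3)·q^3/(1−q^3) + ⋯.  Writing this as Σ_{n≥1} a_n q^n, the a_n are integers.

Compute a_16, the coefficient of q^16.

[q^16] φ(16)=8,φ(8)=4,φ(4)=2,φ(2)=1,φ(1)=1 ⇒ 16

a_16 = 16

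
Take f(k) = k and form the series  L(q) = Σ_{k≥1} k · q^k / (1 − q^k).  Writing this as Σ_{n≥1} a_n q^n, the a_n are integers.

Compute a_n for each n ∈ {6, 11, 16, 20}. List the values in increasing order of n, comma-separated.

[q^6] f(6)=6,f(3)=3,f(2)=2,f(1)=1 ⇒ 12
q^11  k|11↦f(k): 1:1 11:11  a_11=12
d|16:{16,8,4,2,1}  Σf=16+8+4+2+1=31
n=20: 1·20 2·10 4·5 5·4 10·2 20·1  f→[1+2+4+5+10+20]=42

12, 12, 31, 42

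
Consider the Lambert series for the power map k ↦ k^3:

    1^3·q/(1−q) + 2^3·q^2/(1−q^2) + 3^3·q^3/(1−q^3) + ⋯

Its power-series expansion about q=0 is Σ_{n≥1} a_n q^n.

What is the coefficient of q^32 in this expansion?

a_32 = 37449

d|32:{1,2,4,8,16,32}  Σf=1+8+64+512+4096+32768=37449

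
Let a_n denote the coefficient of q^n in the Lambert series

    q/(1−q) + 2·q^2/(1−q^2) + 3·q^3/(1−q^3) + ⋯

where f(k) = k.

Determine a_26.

a_26 = 42

[q^26] f(1)=1,f(2)=2,f(13)=13,f(26)=26 ⇒ 42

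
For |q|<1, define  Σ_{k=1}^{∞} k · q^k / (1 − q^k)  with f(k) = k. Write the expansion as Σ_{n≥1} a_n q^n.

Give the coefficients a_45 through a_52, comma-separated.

d|45:{45,15,9,5,3,1}  Σf=45+15+9+5+3+1=78
d|46:{1,2,23,46}  Σf=1+2+23+46=72
q^47  k|47↦f(k): 1:1 47:47  a_47=48
[q^48] f(48)=48,f(24)=24,f(16)=16,f(12)=12,f(8)=8,f(6)=6,f(4)=4,f(3)=3,f(2)=2,f(1)=1 ⇒ 124
d|49:{1,7,49}  Σf=1+7+49=57
q^50  k|50↦f(k): 1:1 2:2 5:5 10:10 25:25 50:50  a_50=93
n=51: 1·51 3·17 17·3 51·1  f→[1+3+17+51]=72
n=52: 52·1 26·2 13·4 4·13 2·26 1·52  f→[52+26+13+4+2+1]=98

78, 72, 48, 124, 57, 93, 72, 98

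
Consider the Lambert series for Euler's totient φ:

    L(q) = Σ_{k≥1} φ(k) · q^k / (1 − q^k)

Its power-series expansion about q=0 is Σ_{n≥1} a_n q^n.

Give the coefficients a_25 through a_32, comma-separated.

[q^25] φ(1)=1,φ(5)=4,φ(25)=20 ⇒ 25
q^26  k|26↦φ(k): 26:12 13:12 2:1 1:1  a_26=26
d|27:{1,3,9,27}  Σφ=1+2+6+18=27
d|28:{28,14,7,4,2,1}  Σφ=12+6+6+2+1+1=28
q^29  k|29↦φ(k): 29:28 1:1  a_29=29
d|30:{1,2,3,5,6,10,15,30}  Σφ=1+1+2+4+2+4+8+8=30
[q^31] φ(31)=30,φ(1)=1 ⇒ 31
n=32: 32·1 16·2 8·4 4·8 2·16 1·32  φ→[16+8+4+2+1+1]=32

25, 26, 27, 28, 29, 30, 31, 32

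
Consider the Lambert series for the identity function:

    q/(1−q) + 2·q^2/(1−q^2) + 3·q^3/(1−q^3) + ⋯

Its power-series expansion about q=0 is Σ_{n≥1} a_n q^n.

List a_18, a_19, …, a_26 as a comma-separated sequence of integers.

39, 20, 42, 32, 36, 24, 60, 31, 42

n=18: 18·1 9·2 6·3 3·6 2·9 1·18  f→[18+9+6+3+2+1]=39
[q^19] f(19)=19,f(1)=1 ⇒ 20
n=20: 1·20 2·10 4·5 5·4 10·2 20·1  f→[1+2+4+5+10+20]=42
q^21  k|21↦f(k): 21:21 7:7 3:3 1:1  a_21=32
q^22  k|22↦f(k): 1:1 2:2 11:11 22:22  a_22=36
[q^23] f(1)=1,f(23)=23 ⇒ 24
[q^24] f(24)=24,f(12)=12,f(8)=8,f(6)=6,f(4)=4,f(3)=3,f(2)=2,f(1)=1 ⇒ 60
[q^25] f(1)=1,f(5)=5,f(25)=25 ⇒ 31
[q^26] f(26)=26,f(13)=13,f(2)=2,f(1)=1 ⇒ 42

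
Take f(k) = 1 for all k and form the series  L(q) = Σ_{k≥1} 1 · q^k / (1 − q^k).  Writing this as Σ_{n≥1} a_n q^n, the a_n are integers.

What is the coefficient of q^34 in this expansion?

q^34  k|34↦f(k): 34:1 17:1 2:1 1:1  a_34=4

a_34 = 4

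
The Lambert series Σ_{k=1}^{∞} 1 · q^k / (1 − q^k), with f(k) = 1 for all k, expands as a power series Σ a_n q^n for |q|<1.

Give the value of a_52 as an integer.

q^52  k|52↦f(k): 1:1 2:1 4:1 13:1 26:1 52:1  a_52=6

a_52 = 6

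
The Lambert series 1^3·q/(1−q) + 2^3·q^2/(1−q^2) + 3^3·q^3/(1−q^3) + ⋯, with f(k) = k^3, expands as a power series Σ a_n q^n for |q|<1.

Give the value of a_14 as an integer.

a_14 = 3096

q^14  k|14↦f(k): 14:2744 7:343 2:8 1:1  a_14=3096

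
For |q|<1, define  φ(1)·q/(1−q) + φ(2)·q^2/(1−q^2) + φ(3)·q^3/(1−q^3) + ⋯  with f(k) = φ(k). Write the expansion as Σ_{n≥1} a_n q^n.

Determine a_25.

[q^25] φ(25)=20,φ(5)=4,φ(1)=1 ⇒ 25

a_25 = 25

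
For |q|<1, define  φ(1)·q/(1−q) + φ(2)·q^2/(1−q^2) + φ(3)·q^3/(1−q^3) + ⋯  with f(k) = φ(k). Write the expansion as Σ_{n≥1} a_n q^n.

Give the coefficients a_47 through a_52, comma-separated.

q^47  k|47↦φ(k): 1:1 47:46  a_47=47
[q^48] φ(48)=16,φ(24)=8,φ(16)=8,φ(12)=4,φ(8)=4,φ(6)=2,φ(4)=2,φ(3)=2,φ(2)=1,φ(1)=1 ⇒ 48
n=49: 1·49 7·7 49·1  φ→[1+6+42]=49
[q^50] φ(50)=20,φ(25)=20,φ(10)=4,φ(5)=4,φ(2)=1,φ(1)=1 ⇒ 50
q^51  k|51↦φ(k): 1:1 3:2 17:16 51:32  a_51=51
q^52  k|52↦φ(k): 52:24 26:12 13:12 4:2 2:1 1:1  a_52=52

47, 48, 49, 50, 51, 52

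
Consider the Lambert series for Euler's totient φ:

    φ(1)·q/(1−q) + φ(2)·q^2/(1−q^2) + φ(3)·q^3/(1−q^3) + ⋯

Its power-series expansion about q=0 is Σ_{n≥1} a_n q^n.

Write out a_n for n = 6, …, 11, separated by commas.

d|6:{1,2,3,6}  Σφ=1+1+2+2=6
d|7:{7,1}  Σφ=6+1=7
n=8: 8·1 4·2 2·4 1·8  φ→[4+2+1+1]=8
n=9: 9·1 3·3 1·9  φ→[6+2+1]=9
[q^10] φ(10)=4,φ(5)=4,φ(2)=1,φ(1)=1 ⇒ 10
n=11: 11·1 1·11  φ→[10+1]=11

6, 7, 8, 9, 10, 11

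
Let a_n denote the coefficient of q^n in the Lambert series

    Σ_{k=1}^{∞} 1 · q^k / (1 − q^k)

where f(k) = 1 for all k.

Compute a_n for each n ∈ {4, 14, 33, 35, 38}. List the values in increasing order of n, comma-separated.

3, 4, 4, 4, 4

q^4  k|4↦f(k): 4:1 2:1 1:1  a_4=3
[q^14] f(14)=1,f(7)=1,f(2)=1,f(1)=1 ⇒ 4
q^33  k|33↦f(k): 1:1 3:1 11:1 33:1  a_33=4
[q^35] f(35)=1,f(7)=1,f(5)=1,f(1)=1 ⇒ 4
n=38: 1·38 2·19 19·2 38·1  f→[1+1+1+1]=4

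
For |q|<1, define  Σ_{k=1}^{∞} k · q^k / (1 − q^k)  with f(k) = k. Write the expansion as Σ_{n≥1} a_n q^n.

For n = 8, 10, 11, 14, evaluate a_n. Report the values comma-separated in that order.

n=8: 8·1 4·2 2·4 1·8  f→[8+4+2+1]=15
n=10: 1·10 2·5 5·2 10·1  f→[1+2+5+10]=18
q^11  k|11↦f(k): 11:11 1:1  a_11=12
n=14: 1·14 2·7 7·2 14·1  f→[1+2+7+14]=24

15, 18, 12, 24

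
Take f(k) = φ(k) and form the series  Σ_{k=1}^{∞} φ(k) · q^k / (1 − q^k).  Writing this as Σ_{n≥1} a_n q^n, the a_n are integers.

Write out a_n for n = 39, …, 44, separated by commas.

[q^39] φ(1)=1,φ(3)=2,φ(13)=12,φ(39)=24 ⇒ 39
q^40  k|40↦φ(k): 1:1 2:1 4:2 5:4 8:4 10:4 20:8 40:16  a_40=40
d|41:{41,1}  Σφ=40+1=41
d|42:{42,21,14,7,6,3,2,1}  Σφ=12+12+6+6+2+2+1+1=42
n=43: 43·1 1·43  φ→[42+1]=43
q^44  k|44↦φ(k): 44:20 22:10 11:10 4:2 2:1 1:1  a_44=44

39, 40, 41, 42, 43, 44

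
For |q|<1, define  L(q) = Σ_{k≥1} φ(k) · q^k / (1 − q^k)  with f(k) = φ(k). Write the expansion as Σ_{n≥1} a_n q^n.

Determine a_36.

[q^36] φ(1)=1,φ(2)=1,φ(3)=2,φ(4)=2,φ(6)=2,φ(9)=6,φ(12)=4,φ(18)=6,φ(36)=12 ⇒ 36

a_36 = 36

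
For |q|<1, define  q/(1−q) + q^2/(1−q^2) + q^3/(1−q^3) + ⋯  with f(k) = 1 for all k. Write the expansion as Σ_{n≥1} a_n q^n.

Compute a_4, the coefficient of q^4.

a_4 = 3

q^4  k|4↦f(k): 1:1 2:1 4:1  a_4=3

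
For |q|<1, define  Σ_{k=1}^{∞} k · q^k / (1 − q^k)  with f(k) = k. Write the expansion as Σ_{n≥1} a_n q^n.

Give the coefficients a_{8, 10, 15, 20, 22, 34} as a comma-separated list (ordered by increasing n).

q^8  k|8↦f(k): 1:1 2:2 4:4 8:8  a_8=15
[q^10] f(10)=10,f(5)=5,f(2)=2,f(1)=1 ⇒ 18
[q^15] f(1)=1,f(3)=3,f(5)=5,f(15)=15 ⇒ 24
[q^20] f(1)=1,f(2)=2,f(4)=4,f(5)=5,f(10)=10,f(20)=20 ⇒ 42
[q^22] f(1)=1,f(2)=2,f(11)=11,f(22)=22 ⇒ 36
n=34: 1·34 2·17 17·2 34·1  f→[1+2+17+34]=54

15, 18, 24, 42, 36, 54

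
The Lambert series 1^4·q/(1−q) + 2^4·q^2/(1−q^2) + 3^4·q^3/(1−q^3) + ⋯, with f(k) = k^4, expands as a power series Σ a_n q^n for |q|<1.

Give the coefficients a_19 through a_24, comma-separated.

130322, 170898, 196964, 248914, 279842, 358258

q^19  k|19↦f(k): 19:130321 1:1  a_19=130322
n=20: 20·1 10·2 5·4 4·5 2·10 1·20  f→[160000+10000+625+256+16+1]=170898
d|21:{1,3,7,21}  Σf=1+81+2401+194481=196964
d|22:{22,11,2,1}  Σf=234256+14641+16+1=248914
n=23: 23·1 1·23  f→[279841+1]=279842
q^24  k|24↦f(k): 24:331776 12:20736 8:4096 6:1296 4:256 3:81 2:16 1:1  a_24=358258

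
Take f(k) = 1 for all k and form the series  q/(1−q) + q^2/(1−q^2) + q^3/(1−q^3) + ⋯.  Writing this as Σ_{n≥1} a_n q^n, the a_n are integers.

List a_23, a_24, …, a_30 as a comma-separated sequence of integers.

[q^23] f(1)=1,f(23)=1 ⇒ 2
n=24: 1·24 2·12 3·8 4·6 6·4 8·3 12·2 24·1  f→[1+1+1+1+1+1+1+1]=8
n=25: 25·1 5·5 1·25  f→[1+1+1]=3
n=26: 1·26 2·13 13·2 26·1  f→[1+1+1+1]=4
n=27: 27·1 9·3 3·9 1·27  f→[1+1+1+1]=4
q^28  k|28↦f(k): 28:1 14:1 7:1 4:1 2:1 1:1  a_28=6
q^29  k|29↦f(k): 29:1 1:1  a_29=2
d|30:{1,2,3,5,6,10,15,30}  Σf=1+1+1+1+1+1+1+1=8

2, 8, 3, 4, 4, 6, 2, 8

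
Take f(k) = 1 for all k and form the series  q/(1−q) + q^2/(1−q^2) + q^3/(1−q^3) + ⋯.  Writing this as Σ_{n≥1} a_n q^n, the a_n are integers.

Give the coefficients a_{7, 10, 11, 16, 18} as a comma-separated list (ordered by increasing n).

2, 4, 2, 5, 6

q^7  k|7↦f(k): 7:1 1:1  a_7=2
[q^10] f(1)=1,f(2)=1,f(5)=1,f(10)=1 ⇒ 4
n=11: 11·1 1·11  f→[1+1]=2
[q^16] f(1)=1,f(2)=1,f(4)=1,f(8)=1,f(16)=1 ⇒ 5
[q^18] f(1)=1,f(2)=1,f(3)=1,f(6)=1,f(9)=1,f(18)=1 ⇒ 6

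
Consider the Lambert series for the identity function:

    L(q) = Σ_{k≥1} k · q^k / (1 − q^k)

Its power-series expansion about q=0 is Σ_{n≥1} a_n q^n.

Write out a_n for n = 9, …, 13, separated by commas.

13, 18, 12, 28, 14

[q^9] f(1)=1,f(3)=3,f(9)=9 ⇒ 13
[q^10] f(1)=1,f(2)=2,f(5)=5,f(10)=10 ⇒ 18
q^11  k|11↦f(k): 11:11 1:1  a_11=12
n=12: 1·12 2·6 3·4 4·3 6·2 12·1  f→[1+2+3+4+6+12]=28
n=13: 1·13 13·1  f→[1+13]=14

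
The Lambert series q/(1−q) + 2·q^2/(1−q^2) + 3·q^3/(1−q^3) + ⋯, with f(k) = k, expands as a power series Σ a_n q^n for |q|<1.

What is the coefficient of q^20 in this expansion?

a_20 = 42

n=20: 20·1 10·2 5·4 4·5 2·10 1·20  f→[20+10+5+4+2+1]=42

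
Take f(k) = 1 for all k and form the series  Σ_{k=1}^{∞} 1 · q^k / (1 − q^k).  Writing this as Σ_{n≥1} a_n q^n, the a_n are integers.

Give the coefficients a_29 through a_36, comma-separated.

n=29: 29·1 1·29  f→[1+1]=2
n=30: 30·1 15·2 10·3 6·5 5·6 3·10 2·15 1·30  f→[1+1+1+1+1+1+1+1]=8
d|31:{31,1}  Σf=1+1=2
n=32: 32·1 16·2 8·4 4·8 2·16 1·32  f→[1+1+1+1+1+1]=6
n=33: 1·33 3·11 11·3 33·1  f→[1+1+1+1]=4
n=34: 1·34 2·17 17·2 34·1  f→[1+1+1+1]=4
d|35:{1,5,7,35}  Σf=1+1+1+1=4
d|36:{1,2,3,4,6,9,12,18,36}  Σf=1+1+1+1+1+1+1+1+1=9

2, 8, 2, 6, 4, 4, 4, 9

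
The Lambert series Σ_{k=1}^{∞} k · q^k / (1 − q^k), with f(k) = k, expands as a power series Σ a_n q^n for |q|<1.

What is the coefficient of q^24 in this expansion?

a_24 = 60

n=24: 24·1 12·2 8·3 6·4 4·6 3·8 2·12 1·24  f→[24+12+8+6+4+3+2+1]=60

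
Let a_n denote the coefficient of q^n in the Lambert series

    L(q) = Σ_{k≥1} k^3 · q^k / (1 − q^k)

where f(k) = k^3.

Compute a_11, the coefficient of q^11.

q^11  k|11↦f(k): 11:1331 1:1  a_11=1332

a_11 = 1332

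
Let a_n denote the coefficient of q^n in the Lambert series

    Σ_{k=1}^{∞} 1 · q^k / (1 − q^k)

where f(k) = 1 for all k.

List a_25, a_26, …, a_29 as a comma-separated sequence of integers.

3, 4, 4, 6, 2

n=25: 1·25 5·5 25·1  f→[1+1+1]=3
[q^26] f(26)=1,f(13)=1,f(2)=1,f(1)=1 ⇒ 4
d|27:{1,3,9,27}  Σf=1+1+1+1=4
q^28  k|28↦f(k): 28:1 14:1 7:1 4:1 2:1 1:1  a_28=6
q^29  k|29↦f(k): 29:1 1:1  a_29=2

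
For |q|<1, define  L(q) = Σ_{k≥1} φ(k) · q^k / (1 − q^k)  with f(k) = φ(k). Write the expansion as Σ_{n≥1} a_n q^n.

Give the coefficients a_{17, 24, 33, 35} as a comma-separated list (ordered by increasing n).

[q^17] φ(1)=1,φ(17)=16 ⇒ 17
d|24:{1,2,3,4,6,8,12,24}  Σφ=1+1+2+2+2+4+4+8=24
n=33: 33·1 11·3 3·11 1·33  φ→[20+10+2+1]=33
n=35: 35·1 7·5 5·7 1·35  φ→[24+6+4+1]=35

17, 24, 33, 35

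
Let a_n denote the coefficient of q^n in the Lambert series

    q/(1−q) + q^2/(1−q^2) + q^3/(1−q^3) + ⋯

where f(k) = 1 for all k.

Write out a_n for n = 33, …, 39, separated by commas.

4, 4, 4, 9, 2, 4, 4

d|33:{33,11,3,1}  Σf=1+1+1+1=4
n=34: 34·1 17·2 2·17 1·34  f→[1+1+1+1]=4
[q^35] f(1)=1,f(5)=1,f(7)=1,f(35)=1 ⇒ 4
[q^36] f(36)=1,f(18)=1,f(12)=1,f(9)=1,f(6)=1,f(4)=1,f(3)=1,f(2)=1,f(1)=1 ⇒ 9
d|37:{37,1}  Σf=1+1=2
d|38:{38,19,2,1}  Σf=1+1+1+1=4
d|39:{39,13,3,1}  Σf=1+1+1+1=4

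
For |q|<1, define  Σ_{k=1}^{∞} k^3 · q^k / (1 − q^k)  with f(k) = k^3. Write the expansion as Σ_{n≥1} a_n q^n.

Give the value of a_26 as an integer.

a_26 = 19782

q^26  k|26↦f(k): 1:1 2:8 13:2197 26:17576  a_26=19782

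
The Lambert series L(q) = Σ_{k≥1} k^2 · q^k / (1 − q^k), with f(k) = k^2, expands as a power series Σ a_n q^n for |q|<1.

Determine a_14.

[q^14] f(1)=1,f(2)=4,f(7)=49,f(14)=196 ⇒ 250

a_14 = 250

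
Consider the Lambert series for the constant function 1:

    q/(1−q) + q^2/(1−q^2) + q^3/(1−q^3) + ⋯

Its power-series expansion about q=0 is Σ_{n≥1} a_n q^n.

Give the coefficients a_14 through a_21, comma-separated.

d|14:{1,2,7,14}  Σf=1+1+1+1=4
[q^15] f(1)=1,f(3)=1,f(5)=1,f(15)=1 ⇒ 4
[q^16] f(1)=1,f(2)=1,f(4)=1,f(8)=1,f(16)=1 ⇒ 5
d|17:{17,1}  Σf=1+1=2
d|18:{1,2,3,6,9,18}  Σf=1+1+1+1+1+1=6
q^19  k|19↦f(k): 1:1 19:1  a_19=2
[q^20] f(20)=1,f(10)=1,f(5)=1,f(4)=1,f(2)=1,f(1)=1 ⇒ 6
[q^21] f(1)=1,f(3)=1,f(7)=1,f(21)=1 ⇒ 4

4, 4, 5, 2, 6, 2, 6, 4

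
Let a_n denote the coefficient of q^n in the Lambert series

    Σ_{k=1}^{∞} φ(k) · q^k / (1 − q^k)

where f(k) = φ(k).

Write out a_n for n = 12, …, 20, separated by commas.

q^12  k|12↦φ(k): 1:1 2:1 3:2 4:2 6:2 12:4  a_12=12
d|13:{13,1}  Σφ=12+1=13
q^14  k|14↦φ(k): 14:6 7:6 2:1 1:1  a_14=14
[q^15] φ(1)=1,φ(3)=2,φ(5)=4,φ(15)=8 ⇒ 15
q^16  k|16↦φ(k): 16:8 8:4 4:2 2:1 1:1  a_16=16
n=17: 1·17 17·1  φ→[1+16]=17
d|18:{18,9,6,3,2,1}  Σφ=6+6+2+2+1+1=18
[q^19] φ(1)=1,φ(19)=18 ⇒ 19
q^20  k|20↦φ(k): 20:8 10:4 5:4 4:2 2:1 1:1  a_20=20

12, 13, 14, 15, 16, 17, 18, 19, 20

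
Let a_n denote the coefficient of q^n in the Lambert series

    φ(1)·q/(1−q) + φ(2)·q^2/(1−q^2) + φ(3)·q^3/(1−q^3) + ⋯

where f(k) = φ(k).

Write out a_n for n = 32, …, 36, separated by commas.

n=32: 1·32 2·16 4·8 8·4 16·2 32·1  φ→[1+1+2+4+8+16]=32
[q^33] φ(1)=1,φ(3)=2,φ(11)=10,φ(33)=20 ⇒ 33
q^34  k|34↦φ(k): 34:16 17:16 2:1 1:1  a_34=34
d|35:{1,5,7,35}  Σφ=1+4+6+24=35
q^36  k|36↦φ(k): 1:1 2:1 3:2 4:2 6:2 9:6 12:4 18:6 36:12  a_36=36

32, 33, 34, 35, 36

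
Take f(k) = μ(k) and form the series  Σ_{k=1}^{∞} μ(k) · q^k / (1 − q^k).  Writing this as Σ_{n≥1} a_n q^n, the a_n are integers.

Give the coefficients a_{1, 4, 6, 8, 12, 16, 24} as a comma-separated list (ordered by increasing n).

1, 0, 0, 0, 0, 0, 0

q^1  k|1↦μ(k): 1:1  a_1=1
d|4:{4,2,1}  Σμ=0+(-1)+1=0
n=6: 1·6 2·3 3·2 6·1  μ→[1+(-1)+(-1)+1]=0
q^8  k|8↦μ(k): 1:1 2:-1 4:0 8:0  a_8=0
[q^12] μ(12)=0,μ(6)=1,μ(4)=0,μ(3)=-1,μ(2)=-1,μ(1)=1 ⇒ 0
q^16  k|16↦μ(k): 1:1 2:-1 4:0 8:0 16:0  a_16=0
d|24:{1,2,3,4,6,8,12,24}  Σμ=1+(-1)+(-1)+0+1+0+0+0=0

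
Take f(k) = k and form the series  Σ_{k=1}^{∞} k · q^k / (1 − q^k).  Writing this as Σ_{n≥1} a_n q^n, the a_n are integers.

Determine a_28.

n=28: 1·28 2·14 4·7 7·4 14·2 28·1  f→[1+2+4+7+14+28]=56

a_28 = 56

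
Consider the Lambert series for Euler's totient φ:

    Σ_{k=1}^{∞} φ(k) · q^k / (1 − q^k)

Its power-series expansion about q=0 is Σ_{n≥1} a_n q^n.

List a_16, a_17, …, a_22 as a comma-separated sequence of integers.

n=16: 1·16 2·8 4·4 8·2 16·1  φ→[1+1+2+4+8]=16
[q^17] φ(17)=16,φ(1)=1 ⇒ 17
n=18: 18·1 9·2 6·3 3·6 2·9 1·18  φ→[6+6+2+2+1+1]=18
n=19: 19·1 1·19  φ→[18+1]=19
n=20: 20·1 10·2 5·4 4·5 2·10 1·20  φ→[8+4+4+2+1+1]=20
n=21: 21·1 7·3 3·7 1·21  φ→[12+6+2+1]=21
q^22  k|22↦φ(k): 22:10 11:10 2:1 1:1  a_22=22

16, 17, 18, 19, 20, 21, 22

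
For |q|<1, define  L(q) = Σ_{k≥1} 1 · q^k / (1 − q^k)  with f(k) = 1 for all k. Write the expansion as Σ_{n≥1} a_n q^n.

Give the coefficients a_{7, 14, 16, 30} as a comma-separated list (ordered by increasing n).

2, 4, 5, 8

n=7: 7·1 1·7  f→[1+1]=2
n=14: 1·14 2·7 7·2 14·1  f→[1+1+1+1]=4
d|16:{1,2,4,8,16}  Σf=1+1+1+1+1=5
d|30:{30,15,10,6,5,3,2,1}  Σf=1+1+1+1+1+1+1+1=8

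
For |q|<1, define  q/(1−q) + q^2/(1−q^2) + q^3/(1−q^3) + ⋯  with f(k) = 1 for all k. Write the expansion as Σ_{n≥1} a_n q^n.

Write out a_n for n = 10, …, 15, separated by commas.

4, 2, 6, 2, 4, 4

d|10:{10,5,2,1}  Σf=1+1+1+1=4
q^11  k|11↦f(k): 11:1 1:1  a_11=2
[q^12] f(12)=1,f(6)=1,f(4)=1,f(3)=1,f(2)=1,f(1)=1 ⇒ 6
d|13:{13,1}  Σf=1+1=2
q^14  k|14↦f(k): 1:1 2:1 7:1 14:1  a_14=4
q^15  k|15↦f(k): 15:1 5:1 3:1 1:1  a_15=4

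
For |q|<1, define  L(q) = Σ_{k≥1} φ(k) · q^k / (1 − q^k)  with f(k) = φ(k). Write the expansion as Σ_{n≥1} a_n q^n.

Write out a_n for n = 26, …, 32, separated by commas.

q^26  k|26↦φ(k): 26:12 13:12 2:1 1:1  a_26=26
q^27  k|27↦φ(k): 27:18 9:6 3:2 1:1  a_27=27
[q^28] φ(28)=12,φ(14)=6,φ(7)=6,φ(4)=2,φ(2)=1,φ(1)=1 ⇒ 28
[q^29] φ(1)=1,φ(29)=28 ⇒ 29
n=30: 1·30 2·15 3·10 5·6 6·5 10·3 15·2 30·1  φ→[1+1+2+4+2+4+8+8]=30
n=31: 31·1 1·31  φ→[30+1]=31
q^32  k|32↦φ(k): 1:1 2:1 4:2 8:4 16:8 32:16  a_32=32

26, 27, 28, 29, 30, 31, 32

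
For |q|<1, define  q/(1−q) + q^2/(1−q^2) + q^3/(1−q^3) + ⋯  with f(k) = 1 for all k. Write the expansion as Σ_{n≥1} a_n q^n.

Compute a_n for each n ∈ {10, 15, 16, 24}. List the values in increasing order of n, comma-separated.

[q^10] f(1)=1,f(2)=1,f(5)=1,f(10)=1 ⇒ 4
[q^15] f(1)=1,f(3)=1,f(5)=1,f(15)=1 ⇒ 4
q^16  k|16↦f(k): 1:1 2:1 4:1 8:1 16:1  a_16=5
n=24: 24·1 12·2 8·3 6·4 4·6 3·8 2·12 1·24  f→[1+1+1+1+1+1+1+1]=8

4, 4, 5, 8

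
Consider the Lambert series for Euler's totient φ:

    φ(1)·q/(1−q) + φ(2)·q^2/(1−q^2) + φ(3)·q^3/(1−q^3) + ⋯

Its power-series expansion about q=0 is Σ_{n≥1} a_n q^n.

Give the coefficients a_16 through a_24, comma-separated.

d|16:{16,8,4,2,1}  Σφ=8+4+2+1+1=16
d|17:{1,17}  Σφ=1+16=17
n=18: 18·1 9·2 6·3 3·6 2·9 1·18  φ→[6+6+2+2+1+1]=18
q^19  k|19↦φ(k): 19:18 1:1  a_19=19
n=20: 1·20 2·10 4·5 5·4 10·2 20·1  φ→[1+1+2+4+4+8]=20
[q^21] φ(21)=12,φ(7)=6,φ(3)=2,φ(1)=1 ⇒ 21
d|22:{1,2,11,22}  Σφ=1+1+10+10=22
q^23  k|23↦φ(k): 23:22 1:1  a_23=23
d|24:{1,2,3,4,6,8,12,24}  Σφ=1+1+2+2+2+4+4+8=24

16, 17, 18, 19, 20, 21, 22, 23, 24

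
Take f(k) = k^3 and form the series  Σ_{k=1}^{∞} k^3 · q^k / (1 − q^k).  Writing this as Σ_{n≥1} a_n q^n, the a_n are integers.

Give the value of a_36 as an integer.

a_36 = 55261

q^36  k|36↦f(k): 1:1 2:8 3:27 4:64 6:216 9:729 12:1728 18:5832 36:46656  a_36=55261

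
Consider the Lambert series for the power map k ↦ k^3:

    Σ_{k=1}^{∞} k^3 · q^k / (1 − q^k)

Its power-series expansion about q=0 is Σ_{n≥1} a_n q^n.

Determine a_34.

n=34: 34·1 17·2 2·17 1·34  f→[39304+4913+8+1]=44226

a_34 = 44226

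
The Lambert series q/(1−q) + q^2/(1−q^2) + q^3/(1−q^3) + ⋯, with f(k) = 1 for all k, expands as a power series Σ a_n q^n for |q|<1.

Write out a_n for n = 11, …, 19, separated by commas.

[q^11] f(11)=1,f(1)=1 ⇒ 2
[q^12] f(12)=1,f(6)=1,f(4)=1,f(3)=1,f(2)=1,f(1)=1 ⇒ 6
[q^13] f(1)=1,f(13)=1 ⇒ 2
[q^14] f(14)=1,f(7)=1,f(2)=1,f(1)=1 ⇒ 4
[q^15] f(1)=1,f(3)=1,f(5)=1,f(15)=1 ⇒ 4
d|16:{16,8,4,2,1}  Σf=1+1+1+1+1=5
[q^17] f(1)=1,f(17)=1 ⇒ 2
n=18: 1·18 2·9 3·6 6·3 9·2 18·1  f→[1+1+1+1+1+1]=6
[q^19] f(19)=1,f(1)=1 ⇒ 2

2, 6, 2, 4, 4, 5, 2, 6, 2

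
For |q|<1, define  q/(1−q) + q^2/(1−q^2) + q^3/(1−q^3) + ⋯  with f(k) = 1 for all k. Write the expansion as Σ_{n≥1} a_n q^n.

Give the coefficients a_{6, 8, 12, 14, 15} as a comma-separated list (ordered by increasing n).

q^6  k|6↦f(k): 6:1 3:1 2:1 1:1  a_6=4
d|8:{8,4,2,1}  Σf=1+1+1+1=4
[q^12] f(1)=1,f(2)=1,f(3)=1,f(4)=1,f(6)=1,f(12)=1 ⇒ 6
d|14:{1,2,7,14}  Σf=1+1+1+1=4
[q^15] f(1)=1,f(3)=1,f(5)=1,f(15)=1 ⇒ 4

4, 4, 6, 4, 4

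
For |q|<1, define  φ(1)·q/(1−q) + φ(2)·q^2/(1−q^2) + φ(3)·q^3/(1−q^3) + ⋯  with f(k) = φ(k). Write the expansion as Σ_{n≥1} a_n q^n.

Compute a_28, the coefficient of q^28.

q^28  k|28↦φ(k): 1:1 2:1 4:2 7:6 14:6 28:12  a_28=28

a_28 = 28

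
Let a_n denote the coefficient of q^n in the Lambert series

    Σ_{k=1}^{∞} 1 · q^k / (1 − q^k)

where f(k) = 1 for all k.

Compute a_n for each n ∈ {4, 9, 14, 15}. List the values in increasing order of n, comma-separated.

[q^4] f(1)=1,f(2)=1,f(4)=1 ⇒ 3
n=9: 1·9 3·3 9·1  f→[1+1+1]=3
[q^14] f(1)=1,f(2)=1,f(7)=1,f(14)=1 ⇒ 4
d|15:{15,5,3,1}  Σf=1+1+1+1=4

3, 3, 4, 4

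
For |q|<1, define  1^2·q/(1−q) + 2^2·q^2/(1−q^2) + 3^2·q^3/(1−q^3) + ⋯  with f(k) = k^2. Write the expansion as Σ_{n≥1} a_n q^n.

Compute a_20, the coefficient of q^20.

a_20 = 546

d|20:{1,2,4,5,10,20}  Σf=1+4+16+25+100+400=546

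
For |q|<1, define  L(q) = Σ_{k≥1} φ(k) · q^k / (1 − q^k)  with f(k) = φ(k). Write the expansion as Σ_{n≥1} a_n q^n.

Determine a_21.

d|21:{21,7,3,1}  Σφ=12+6+2+1=21

a_21 = 21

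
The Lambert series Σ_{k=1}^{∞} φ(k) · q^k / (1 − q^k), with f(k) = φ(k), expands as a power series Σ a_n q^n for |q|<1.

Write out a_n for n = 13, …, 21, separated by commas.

d|13:{1,13}  Σφ=1+12=13
n=14: 14·1 7·2 2·7 1·14  φ→[6+6+1+1]=14
n=15: 1·15 3·5 5·3 15·1  φ→[1+2+4+8]=15
d|16:{16,8,4,2,1}  Σφ=8+4+2+1+1=16
[q^17] φ(1)=1,φ(17)=16 ⇒ 17
n=18: 1·18 2·9 3·6 6·3 9·2 18·1  φ→[1+1+2+2+6+6]=18
q^19  k|19↦φ(k): 1:1 19:18  a_19=19
q^20  k|20↦φ(k): 1:1 2:1 4:2 5:4 10:4 20:8  a_20=20
n=21: 1·21 3·7 7·3 21·1  φ→[1+2+6+12]=21

13, 14, 15, 16, 17, 18, 19, 20, 21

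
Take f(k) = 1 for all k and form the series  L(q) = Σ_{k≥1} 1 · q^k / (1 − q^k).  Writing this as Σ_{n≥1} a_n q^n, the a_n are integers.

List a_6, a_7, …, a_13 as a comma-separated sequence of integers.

4, 2, 4, 3, 4, 2, 6, 2

d|6:{1,2,3,6}  Σf=1+1+1+1=4
d|7:{7,1}  Σf=1+1=2
n=8: 8·1 4·2 2·4 1·8  f→[1+1+1+1]=4
q^9  k|9↦f(k): 9:1 3:1 1:1  a_9=3
d|10:{1,2,5,10}  Σf=1+1+1+1=4
d|11:{11,1}  Σf=1+1=2
d|12:{12,6,4,3,2,1}  Σf=1+1+1+1+1+1=6
n=13: 13·1 1·13  f→[1+1]=2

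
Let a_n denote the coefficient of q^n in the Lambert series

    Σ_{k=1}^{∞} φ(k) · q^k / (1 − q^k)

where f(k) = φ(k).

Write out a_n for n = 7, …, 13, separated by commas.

[q^7] φ(7)=6,φ(1)=1 ⇒ 7
n=8: 8·1 4·2 2·4 1·8  φ→[4+2+1+1]=8
[q^9] φ(1)=1,φ(3)=2,φ(9)=6 ⇒ 9
[q^10] φ(10)=4,φ(5)=4,φ(2)=1,φ(1)=1 ⇒ 10
d|11:{11,1}  Σφ=10+1=11
[q^12] φ(12)=4,φ(6)=2,φ(4)=2,φ(3)=2,φ(2)=1,φ(1)=1 ⇒ 12
n=13: 13·1 1·13  φ→[12+1]=13

7, 8, 9, 10, 11, 12, 13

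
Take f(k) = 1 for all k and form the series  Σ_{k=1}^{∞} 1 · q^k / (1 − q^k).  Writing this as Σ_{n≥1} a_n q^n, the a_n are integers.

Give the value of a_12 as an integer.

a_12 = 6

[q^12] f(12)=1,f(6)=1,f(4)=1,f(3)=1,f(2)=1,f(1)=1 ⇒ 6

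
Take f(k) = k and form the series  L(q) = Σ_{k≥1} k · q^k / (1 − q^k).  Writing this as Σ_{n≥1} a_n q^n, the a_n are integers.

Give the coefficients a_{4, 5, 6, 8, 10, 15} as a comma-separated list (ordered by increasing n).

7, 6, 12, 15, 18, 24

q^4  k|4↦f(k): 4:4 2:2 1:1  a_4=7
n=5: 1·5 5·1  f→[1+5]=6
[q^6] f(6)=6,f(3)=3,f(2)=2,f(1)=1 ⇒ 12
n=8: 1·8 2·4 4·2 8·1  f→[1+2+4+8]=15
n=10: 1·10 2·5 5·2 10·1  f→[1+2+5+10]=18
d|15:{1,3,5,15}  Σf=1+3+5+15=24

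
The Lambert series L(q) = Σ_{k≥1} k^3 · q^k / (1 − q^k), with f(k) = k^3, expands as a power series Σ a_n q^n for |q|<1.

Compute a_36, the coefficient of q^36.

q^36  k|36↦f(k): 36:46656 18:5832 12:1728 9:729 6:216 4:64 3:27 2:8 1:1  a_36=55261

a_36 = 55261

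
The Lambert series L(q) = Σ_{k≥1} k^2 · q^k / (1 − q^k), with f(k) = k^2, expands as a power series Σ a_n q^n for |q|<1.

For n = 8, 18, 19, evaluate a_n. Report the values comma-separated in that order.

85, 455, 362

[q^8] f(1)=1,f(2)=4,f(4)=16,f(8)=64 ⇒ 85
[q^18] f(18)=324,f(9)=81,f(6)=36,f(3)=9,f(2)=4,f(1)=1 ⇒ 455
[q^19] f(1)=1,f(19)=361 ⇒ 362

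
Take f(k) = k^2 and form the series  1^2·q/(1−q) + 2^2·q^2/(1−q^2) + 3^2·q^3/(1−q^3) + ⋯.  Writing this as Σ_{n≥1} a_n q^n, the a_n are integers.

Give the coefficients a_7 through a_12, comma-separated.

50, 85, 91, 130, 122, 210

[q^7] f(7)=49,f(1)=1 ⇒ 50
d|8:{8,4,2,1}  Σf=64+16+4+1=85
q^9  k|9↦f(k): 9:81 3:9 1:1  a_9=91
d|10:{10,5,2,1}  Σf=100+25+4+1=130
d|11:{1,11}  Σf=1+121=122
d|12:{1,2,3,4,6,12}  Σf=1+4+9+16+36+144=210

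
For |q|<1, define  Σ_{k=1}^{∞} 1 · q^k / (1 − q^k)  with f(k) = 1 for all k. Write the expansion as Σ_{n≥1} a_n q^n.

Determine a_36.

q^36  k|36↦f(k): 36:1 18:1 12:1 9:1 6:1 4:1 3:1 2:1 1:1  a_36=9

a_36 = 9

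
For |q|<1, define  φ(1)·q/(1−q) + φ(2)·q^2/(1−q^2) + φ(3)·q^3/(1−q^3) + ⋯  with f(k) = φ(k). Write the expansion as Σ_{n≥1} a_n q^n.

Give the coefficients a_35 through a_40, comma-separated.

[q^35] φ(35)=24,φ(7)=6,φ(5)=4,φ(1)=1 ⇒ 35
q^36  k|36↦φ(k): 1:1 2:1 3:2 4:2 6:2 9:6 12:4 18:6 36:12  a_36=36
n=37: 1·37 37·1  φ→[1+36]=37
n=38: 1·38 2·19 19·2 38·1  φ→[1+1+18+18]=38
n=39: 1·39 3·13 13·3 39·1  φ→[1+2+12+24]=39
[q^40] φ(40)=16,φ(20)=8,φ(10)=4,φ(8)=4,φ(5)=4,φ(4)=2,φ(2)=1,φ(1)=1 ⇒ 40

35, 36, 37, 38, 39, 40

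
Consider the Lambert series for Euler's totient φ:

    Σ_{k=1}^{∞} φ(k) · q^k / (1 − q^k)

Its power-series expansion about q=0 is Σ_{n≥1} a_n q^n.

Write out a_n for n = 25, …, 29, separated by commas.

[q^25] φ(1)=1,φ(5)=4,φ(25)=20 ⇒ 25
q^26  k|26↦φ(k): 1:1 2:1 13:12 26:12  a_26=26
[q^27] φ(1)=1,φ(3)=2,φ(9)=6,φ(27)=18 ⇒ 27
n=28: 28·1 14·2 7·4 4·7 2·14 1·28  φ→[12+6+6+2+1+1]=28
q^29  k|29↦φ(k): 29:28 1:1  a_29=29

25, 26, 27, 28, 29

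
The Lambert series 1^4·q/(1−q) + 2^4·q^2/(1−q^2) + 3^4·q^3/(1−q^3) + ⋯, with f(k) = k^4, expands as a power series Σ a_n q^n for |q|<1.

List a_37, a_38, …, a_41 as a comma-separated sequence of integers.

1874162, 2215474, 2342084, 2734994, 2825762

d|37:{1,37}  Σf=1+1874161=1874162
n=38: 38·1 19·2 2·19 1·38  f→[2085136+130321+16+1]=2215474
[q^39] f(1)=1,f(3)=81,f(13)=28561,f(39)=2313441 ⇒ 2342084
d|40:{40,20,10,8,5,4,2,1}  Σf=2560000+160000+10000+4096+625+256+16+1=2734994
n=41: 1·41 41·1  f→[1+2825761]=2825762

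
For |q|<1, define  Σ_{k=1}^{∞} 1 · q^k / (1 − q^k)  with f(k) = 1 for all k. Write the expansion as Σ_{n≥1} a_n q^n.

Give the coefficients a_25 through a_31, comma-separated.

q^25  k|25↦f(k): 25:1 5:1 1:1  a_25=3
d|26:{1,2,13,26}  Σf=1+1+1+1=4
q^27  k|27↦f(k): 1:1 3:1 9:1 27:1  a_27=4
n=28: 1·28 2·14 4·7 7·4 14·2 28·1  f→[1+1+1+1+1+1]=6
n=29: 29·1 1·29  f→[1+1]=2
q^30  k|30↦f(k): 30:1 15:1 10:1 6:1 5:1 3:1 2:1 1:1  a_30=8
q^31  k|31↦f(k): 31:1 1:1  a_31=2

3, 4, 4, 6, 2, 8, 2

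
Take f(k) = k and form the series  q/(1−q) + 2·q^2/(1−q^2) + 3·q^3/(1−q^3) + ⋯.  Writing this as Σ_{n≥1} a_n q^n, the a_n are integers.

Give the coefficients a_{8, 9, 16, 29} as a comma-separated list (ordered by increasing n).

15, 13, 31, 30

[q^8] f(8)=8,f(4)=4,f(2)=2,f(1)=1 ⇒ 15
n=9: 9·1 3·3 1·9  f→[9+3+1]=13
q^16  k|16↦f(k): 1:1 2:2 4:4 8:8 16:16  a_16=31
d|29:{29,1}  Σf=29+1=30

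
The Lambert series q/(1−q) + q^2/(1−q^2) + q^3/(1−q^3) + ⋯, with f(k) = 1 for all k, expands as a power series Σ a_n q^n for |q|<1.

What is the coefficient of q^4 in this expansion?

d|4:{4,2,1}  Σf=1+1+1=3

a_4 = 3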